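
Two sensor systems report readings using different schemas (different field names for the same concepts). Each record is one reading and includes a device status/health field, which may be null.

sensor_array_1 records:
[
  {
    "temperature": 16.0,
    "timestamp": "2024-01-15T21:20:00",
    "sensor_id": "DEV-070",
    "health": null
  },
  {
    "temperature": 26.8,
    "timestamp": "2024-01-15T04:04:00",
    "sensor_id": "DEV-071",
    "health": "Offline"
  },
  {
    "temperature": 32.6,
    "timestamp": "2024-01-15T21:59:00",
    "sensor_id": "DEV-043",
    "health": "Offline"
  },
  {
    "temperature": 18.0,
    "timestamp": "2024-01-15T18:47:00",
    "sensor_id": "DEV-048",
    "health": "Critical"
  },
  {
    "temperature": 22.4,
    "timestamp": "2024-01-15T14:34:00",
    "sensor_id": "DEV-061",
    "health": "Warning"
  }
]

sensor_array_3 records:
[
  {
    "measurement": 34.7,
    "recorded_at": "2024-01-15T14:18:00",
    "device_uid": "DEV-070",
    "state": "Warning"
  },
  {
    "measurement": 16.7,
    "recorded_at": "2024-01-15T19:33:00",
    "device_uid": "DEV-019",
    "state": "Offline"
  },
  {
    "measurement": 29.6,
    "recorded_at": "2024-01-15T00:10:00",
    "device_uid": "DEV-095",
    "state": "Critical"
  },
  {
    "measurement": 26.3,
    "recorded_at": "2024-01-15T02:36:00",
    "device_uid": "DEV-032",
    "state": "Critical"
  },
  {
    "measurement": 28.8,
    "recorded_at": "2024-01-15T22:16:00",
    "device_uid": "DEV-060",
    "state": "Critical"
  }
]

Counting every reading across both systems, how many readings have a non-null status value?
9

Schema mapping: "health" (sensor_array_1) = "state" (sensor_array_3) = status

Non-null in sensor_array_1: 4
Non-null in sensor_array_3: 5

Total non-null: 4 + 5 = 9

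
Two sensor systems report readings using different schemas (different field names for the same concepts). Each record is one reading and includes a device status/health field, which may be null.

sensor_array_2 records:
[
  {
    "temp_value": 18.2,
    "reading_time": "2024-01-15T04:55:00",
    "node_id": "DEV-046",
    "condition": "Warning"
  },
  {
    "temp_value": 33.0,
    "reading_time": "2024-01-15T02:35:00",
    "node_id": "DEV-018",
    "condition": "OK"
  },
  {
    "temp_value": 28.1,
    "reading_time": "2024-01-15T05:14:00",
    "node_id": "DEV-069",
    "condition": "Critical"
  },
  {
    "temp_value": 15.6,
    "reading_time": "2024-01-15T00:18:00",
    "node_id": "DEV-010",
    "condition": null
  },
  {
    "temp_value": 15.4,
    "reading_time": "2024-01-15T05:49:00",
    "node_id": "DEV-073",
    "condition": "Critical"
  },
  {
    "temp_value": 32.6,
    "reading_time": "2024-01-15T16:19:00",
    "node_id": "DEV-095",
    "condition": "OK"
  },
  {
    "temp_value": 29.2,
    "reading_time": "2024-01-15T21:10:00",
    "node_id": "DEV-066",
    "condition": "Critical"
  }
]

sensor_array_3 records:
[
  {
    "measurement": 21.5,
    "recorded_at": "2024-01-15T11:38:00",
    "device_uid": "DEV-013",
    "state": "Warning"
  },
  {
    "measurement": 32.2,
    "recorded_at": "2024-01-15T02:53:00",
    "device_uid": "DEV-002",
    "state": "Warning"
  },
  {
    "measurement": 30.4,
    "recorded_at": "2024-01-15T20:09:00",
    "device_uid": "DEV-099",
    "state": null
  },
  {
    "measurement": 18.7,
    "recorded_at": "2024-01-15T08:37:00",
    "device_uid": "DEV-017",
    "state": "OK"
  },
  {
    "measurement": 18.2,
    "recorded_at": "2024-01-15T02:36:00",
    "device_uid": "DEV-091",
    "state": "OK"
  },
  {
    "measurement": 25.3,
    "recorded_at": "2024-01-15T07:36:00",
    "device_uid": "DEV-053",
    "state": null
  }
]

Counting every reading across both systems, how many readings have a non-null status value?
10

Schema mapping: "condition" (sensor_array_2) = "state" (sensor_array_3) = status

Non-null in sensor_array_2: 6
Non-null in sensor_array_3: 4

Total non-null: 6 + 4 = 10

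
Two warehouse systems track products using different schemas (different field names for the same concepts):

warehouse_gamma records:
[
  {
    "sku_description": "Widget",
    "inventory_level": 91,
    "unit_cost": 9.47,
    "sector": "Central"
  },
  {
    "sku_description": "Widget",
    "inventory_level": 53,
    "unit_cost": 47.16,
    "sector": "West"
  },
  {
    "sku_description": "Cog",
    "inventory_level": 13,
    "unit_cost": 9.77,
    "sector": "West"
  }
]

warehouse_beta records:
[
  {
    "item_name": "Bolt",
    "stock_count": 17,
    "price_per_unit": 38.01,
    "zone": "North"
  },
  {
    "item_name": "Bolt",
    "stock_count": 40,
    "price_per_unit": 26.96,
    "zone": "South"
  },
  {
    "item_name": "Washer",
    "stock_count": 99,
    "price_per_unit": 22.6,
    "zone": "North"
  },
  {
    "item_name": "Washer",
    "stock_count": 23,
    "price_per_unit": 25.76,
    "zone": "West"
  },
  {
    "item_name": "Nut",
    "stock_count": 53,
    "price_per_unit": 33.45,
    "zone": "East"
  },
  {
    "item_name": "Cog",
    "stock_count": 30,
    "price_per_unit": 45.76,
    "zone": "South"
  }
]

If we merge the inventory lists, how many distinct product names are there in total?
5

Schema mapping: "sku_description" (warehouse_gamma) = "item_name" (warehouse_beta) = product name

Products in warehouse_gamma: ['Cog', 'Widget']
Products in warehouse_beta: ['Bolt', 'Cog', 'Nut', 'Washer']

Union (unique products): ['Bolt', 'Cog', 'Nut', 'Washer', 'Widget']
Count: 5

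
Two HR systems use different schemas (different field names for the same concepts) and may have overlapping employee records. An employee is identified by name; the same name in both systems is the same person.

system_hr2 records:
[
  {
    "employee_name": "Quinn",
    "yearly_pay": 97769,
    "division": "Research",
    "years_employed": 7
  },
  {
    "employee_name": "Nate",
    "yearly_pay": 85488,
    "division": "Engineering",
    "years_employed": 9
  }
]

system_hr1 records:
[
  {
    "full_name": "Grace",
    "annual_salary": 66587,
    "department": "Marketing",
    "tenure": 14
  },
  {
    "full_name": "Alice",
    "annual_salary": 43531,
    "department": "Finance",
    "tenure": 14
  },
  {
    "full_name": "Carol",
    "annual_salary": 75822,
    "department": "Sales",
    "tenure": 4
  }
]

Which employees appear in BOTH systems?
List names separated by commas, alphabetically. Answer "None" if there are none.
None

Schema mapping: "employee_name" (system_hr2) = "full_name" (system_hr1) = employee name

Names in system_hr2: ['Nate', 'Quinn']
Names in system_hr1: ['Alice', 'Carol', 'Grace']

Intersection: None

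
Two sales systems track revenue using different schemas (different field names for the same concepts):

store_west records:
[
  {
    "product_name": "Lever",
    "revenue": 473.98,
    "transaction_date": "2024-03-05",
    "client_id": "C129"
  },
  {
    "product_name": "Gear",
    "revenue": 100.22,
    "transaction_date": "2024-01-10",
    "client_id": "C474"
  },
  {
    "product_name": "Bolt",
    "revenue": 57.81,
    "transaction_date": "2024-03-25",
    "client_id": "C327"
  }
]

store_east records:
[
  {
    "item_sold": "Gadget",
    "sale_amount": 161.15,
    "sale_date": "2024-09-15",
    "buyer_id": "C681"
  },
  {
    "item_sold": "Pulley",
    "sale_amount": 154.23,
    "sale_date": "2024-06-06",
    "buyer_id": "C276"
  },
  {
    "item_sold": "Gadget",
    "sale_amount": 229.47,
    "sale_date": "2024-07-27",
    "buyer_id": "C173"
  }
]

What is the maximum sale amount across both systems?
473.98

Reconcile: "revenue" (store_west) = "sale_amount" (store_east) = sale amount

Maximum in store_west: 473.98
Maximum in store_east: 229.47

Overall maximum: max(473.98, 229.47) = 473.98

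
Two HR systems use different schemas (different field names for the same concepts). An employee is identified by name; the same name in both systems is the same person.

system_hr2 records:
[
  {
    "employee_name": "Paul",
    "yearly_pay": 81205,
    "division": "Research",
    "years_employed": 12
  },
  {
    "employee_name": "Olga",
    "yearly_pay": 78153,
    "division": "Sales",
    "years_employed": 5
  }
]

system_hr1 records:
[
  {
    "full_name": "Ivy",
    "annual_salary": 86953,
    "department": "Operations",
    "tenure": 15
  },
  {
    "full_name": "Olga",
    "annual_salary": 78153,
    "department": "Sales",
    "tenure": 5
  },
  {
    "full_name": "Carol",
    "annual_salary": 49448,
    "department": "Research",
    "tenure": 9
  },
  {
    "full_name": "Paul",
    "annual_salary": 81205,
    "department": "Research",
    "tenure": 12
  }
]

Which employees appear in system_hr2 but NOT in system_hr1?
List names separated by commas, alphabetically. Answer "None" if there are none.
None

Schema mapping: "employee_name" (system_hr2) = "full_name" (system_hr1) = employee name

Names in system_hr2: ['Olga', 'Paul']
Names in system_hr1: ['Carol', 'Ivy', 'Olga', 'Paul']

In system_hr2 but not system_hr1: None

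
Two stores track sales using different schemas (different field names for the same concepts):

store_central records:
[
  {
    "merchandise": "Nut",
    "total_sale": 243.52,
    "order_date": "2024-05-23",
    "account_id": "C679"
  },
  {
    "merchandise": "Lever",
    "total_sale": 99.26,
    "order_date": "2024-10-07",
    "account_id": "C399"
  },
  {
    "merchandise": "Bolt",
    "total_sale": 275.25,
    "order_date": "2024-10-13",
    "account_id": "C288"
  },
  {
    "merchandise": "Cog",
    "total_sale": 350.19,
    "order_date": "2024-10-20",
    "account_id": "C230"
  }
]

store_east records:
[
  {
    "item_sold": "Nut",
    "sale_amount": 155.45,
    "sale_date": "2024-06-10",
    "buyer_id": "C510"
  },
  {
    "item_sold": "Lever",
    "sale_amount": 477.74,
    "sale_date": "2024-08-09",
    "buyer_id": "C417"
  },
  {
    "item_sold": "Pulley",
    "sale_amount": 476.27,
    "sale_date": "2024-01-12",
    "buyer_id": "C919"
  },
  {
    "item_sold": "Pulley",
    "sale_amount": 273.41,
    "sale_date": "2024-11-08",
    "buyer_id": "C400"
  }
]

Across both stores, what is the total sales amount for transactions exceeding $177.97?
2096.38

Schema mapping: "total_sale" (store_central) = "sale_amount" (store_east) = sale amount

Sum of sales > $177.97 in store_central: 868.96
Sum of sales > $177.97 in store_east: 1227.42

Total: 868.96 + 1227.42 = 2096.38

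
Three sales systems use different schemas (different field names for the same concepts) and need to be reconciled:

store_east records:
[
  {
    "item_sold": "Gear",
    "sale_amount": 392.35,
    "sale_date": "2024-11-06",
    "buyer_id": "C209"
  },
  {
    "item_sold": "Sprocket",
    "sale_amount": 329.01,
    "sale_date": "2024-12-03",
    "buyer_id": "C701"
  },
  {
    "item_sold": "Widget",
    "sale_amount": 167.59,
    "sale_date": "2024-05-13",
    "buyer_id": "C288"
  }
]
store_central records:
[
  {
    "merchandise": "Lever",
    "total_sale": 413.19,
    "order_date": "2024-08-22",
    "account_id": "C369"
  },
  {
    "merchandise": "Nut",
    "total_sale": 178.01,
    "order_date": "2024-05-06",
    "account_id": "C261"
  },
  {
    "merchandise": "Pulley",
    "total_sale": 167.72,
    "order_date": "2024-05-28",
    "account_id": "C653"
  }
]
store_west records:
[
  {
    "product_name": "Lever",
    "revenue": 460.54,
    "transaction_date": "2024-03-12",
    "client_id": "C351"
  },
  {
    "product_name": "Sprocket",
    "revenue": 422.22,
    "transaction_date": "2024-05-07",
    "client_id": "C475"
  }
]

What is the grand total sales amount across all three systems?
2530.63

Schema reconciliation - all amount fields map to sale amount:

store_east (sale_amount): 888.95
store_central (total_sale): 758.92
store_west (revenue): 882.76

Grand total: 2530.63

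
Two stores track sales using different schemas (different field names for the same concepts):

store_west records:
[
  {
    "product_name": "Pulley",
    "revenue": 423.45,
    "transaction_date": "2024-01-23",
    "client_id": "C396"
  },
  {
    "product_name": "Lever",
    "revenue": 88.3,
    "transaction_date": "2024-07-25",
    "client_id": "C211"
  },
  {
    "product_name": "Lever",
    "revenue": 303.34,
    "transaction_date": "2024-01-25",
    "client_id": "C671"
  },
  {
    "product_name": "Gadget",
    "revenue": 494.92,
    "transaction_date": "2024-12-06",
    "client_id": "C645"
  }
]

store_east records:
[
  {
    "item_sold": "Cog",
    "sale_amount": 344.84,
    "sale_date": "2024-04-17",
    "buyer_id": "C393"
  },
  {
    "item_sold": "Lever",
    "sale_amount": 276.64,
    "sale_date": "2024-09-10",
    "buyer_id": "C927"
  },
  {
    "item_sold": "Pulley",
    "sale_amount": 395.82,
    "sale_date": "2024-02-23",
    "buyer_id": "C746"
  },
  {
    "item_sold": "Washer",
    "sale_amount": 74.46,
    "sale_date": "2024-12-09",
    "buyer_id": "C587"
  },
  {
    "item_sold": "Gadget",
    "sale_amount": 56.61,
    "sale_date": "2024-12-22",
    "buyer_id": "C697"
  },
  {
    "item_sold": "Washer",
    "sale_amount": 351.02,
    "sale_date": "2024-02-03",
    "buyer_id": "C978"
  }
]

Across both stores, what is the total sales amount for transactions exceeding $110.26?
2590.03

Schema mapping: "revenue" (store_west) = "sale_amount" (store_east) = sale amount

Sum of sales > $110.26 in store_west: 1221.71
Sum of sales > $110.26 in store_east: 1368.32

Total: 1221.71 + 1368.32 = 2590.03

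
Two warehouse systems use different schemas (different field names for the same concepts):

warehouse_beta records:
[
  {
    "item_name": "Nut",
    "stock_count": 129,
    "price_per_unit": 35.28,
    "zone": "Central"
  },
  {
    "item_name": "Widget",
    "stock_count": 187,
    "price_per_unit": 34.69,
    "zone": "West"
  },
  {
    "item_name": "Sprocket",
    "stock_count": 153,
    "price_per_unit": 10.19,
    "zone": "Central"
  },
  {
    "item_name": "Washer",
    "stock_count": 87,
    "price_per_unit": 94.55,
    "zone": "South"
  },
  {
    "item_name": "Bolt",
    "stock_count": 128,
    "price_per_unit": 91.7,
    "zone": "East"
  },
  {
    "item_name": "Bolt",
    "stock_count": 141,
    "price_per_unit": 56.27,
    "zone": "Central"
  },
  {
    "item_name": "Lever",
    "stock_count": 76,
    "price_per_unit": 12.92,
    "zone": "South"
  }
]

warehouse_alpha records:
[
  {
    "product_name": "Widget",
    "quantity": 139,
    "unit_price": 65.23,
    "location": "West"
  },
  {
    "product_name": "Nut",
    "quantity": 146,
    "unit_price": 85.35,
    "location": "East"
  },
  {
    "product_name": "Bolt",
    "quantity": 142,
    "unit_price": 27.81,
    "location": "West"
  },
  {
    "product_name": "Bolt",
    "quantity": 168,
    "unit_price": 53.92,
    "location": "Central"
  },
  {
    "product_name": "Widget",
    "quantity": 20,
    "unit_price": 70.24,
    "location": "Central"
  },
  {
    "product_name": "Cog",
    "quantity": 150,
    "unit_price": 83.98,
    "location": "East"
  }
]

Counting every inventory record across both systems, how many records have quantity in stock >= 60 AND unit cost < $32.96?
3

Schema mappings:
- "stock_count" (warehouse_beta) = "quantity" (warehouse_alpha) = quantity
- "price_per_unit" (warehouse_beta) = "unit_price" (warehouse_alpha) = unit cost

Records meeting both conditions in warehouse_beta: 2
Records meeting both conditions in warehouse_alpha: 1

Total: 2 + 1 = 3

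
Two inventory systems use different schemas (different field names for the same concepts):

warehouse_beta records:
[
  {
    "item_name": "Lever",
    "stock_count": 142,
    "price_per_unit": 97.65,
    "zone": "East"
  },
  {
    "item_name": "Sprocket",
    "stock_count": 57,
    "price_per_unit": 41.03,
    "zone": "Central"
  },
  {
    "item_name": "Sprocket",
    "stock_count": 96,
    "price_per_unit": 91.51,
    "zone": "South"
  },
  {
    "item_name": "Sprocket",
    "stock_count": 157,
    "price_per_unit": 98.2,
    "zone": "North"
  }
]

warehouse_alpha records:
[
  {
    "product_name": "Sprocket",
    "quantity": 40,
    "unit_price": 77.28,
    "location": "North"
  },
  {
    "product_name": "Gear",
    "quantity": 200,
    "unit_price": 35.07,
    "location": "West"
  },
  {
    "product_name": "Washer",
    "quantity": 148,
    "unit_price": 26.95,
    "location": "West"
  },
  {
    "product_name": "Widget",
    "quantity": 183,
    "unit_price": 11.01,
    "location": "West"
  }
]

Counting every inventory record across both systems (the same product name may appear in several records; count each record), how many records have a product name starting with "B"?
0

Schema mapping: "item_name" (warehouse_beta) = "product_name" (warehouse_alpha) = product name

Records with product name starting with "B" in warehouse_beta: 0
Records with product name starting with "B" in warehouse_alpha: 0

Total: 0 + 0 = 0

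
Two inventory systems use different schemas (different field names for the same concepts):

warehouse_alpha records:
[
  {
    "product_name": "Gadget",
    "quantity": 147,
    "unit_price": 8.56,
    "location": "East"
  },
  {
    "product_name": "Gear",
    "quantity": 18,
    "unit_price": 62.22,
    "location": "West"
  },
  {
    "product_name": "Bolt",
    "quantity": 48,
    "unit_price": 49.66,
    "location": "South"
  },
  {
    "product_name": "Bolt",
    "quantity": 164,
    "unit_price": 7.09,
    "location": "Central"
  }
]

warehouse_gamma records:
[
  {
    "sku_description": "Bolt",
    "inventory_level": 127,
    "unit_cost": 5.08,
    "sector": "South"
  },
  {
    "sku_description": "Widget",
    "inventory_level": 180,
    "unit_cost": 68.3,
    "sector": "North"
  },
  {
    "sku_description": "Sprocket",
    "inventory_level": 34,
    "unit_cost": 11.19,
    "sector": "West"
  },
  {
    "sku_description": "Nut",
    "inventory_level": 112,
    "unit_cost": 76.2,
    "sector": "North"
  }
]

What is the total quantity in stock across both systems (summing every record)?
830

To reconcile these schemas, identify the field holding the quantity in stock in each system:
1. In warehouse_alpha it is "quantity"
2. In warehouse_gamma it is "inventory_level"

From warehouse_alpha: 147 + 18 + 48 + 164 = 377
From warehouse_gamma: 127 + 180 + 34 + 112 = 453

Total: 377 + 453 = 830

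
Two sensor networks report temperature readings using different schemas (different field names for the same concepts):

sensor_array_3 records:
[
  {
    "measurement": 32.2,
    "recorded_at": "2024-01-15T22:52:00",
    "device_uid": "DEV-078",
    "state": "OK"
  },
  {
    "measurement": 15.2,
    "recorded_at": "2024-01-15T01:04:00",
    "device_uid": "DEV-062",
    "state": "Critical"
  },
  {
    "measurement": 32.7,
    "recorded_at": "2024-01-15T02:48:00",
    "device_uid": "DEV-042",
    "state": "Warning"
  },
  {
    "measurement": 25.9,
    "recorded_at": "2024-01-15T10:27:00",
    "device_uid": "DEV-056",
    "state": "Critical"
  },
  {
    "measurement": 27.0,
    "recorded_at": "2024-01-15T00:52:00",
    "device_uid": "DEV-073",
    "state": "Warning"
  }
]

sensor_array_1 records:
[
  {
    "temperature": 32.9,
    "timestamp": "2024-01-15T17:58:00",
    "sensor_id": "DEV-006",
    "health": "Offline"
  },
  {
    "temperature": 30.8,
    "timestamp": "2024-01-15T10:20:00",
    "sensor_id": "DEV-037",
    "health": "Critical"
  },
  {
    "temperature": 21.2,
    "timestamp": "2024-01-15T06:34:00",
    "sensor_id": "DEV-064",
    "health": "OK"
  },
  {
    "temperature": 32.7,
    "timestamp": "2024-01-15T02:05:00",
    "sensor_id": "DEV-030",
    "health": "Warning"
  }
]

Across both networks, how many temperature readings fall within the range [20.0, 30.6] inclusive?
3

Schema mapping: "measurement" (sensor_array_3) = "temperature" (sensor_array_1) = temperature

Readings in [20.0, 30.6] from sensor_array_3: 2
Readings in [20.0, 30.6] from sensor_array_1: 1

Total count: 2 + 1 = 3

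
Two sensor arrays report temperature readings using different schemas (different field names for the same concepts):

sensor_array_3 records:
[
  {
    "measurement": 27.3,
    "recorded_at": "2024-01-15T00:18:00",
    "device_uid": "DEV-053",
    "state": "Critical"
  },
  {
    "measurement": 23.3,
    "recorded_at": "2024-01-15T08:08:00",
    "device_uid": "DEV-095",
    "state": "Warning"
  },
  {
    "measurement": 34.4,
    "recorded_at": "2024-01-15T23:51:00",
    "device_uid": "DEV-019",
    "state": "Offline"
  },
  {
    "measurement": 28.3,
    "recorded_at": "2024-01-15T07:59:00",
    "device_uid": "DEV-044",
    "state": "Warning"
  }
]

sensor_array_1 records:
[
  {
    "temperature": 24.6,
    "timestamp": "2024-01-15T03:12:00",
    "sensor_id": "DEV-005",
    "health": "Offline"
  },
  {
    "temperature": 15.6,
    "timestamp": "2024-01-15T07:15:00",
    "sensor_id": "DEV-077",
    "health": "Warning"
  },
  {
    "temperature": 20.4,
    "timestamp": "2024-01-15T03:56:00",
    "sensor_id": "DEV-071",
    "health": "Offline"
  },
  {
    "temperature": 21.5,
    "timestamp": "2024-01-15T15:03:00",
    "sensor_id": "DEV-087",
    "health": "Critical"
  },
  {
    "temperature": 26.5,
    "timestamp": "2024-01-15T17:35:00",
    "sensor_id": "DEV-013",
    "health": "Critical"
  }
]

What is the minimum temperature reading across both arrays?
15.6

Schema mapping: "measurement" (sensor_array_3) = "temperature" (sensor_array_1) = temperature reading

Minimum in sensor_array_3: 23.3
Minimum in sensor_array_1: 15.6

Overall minimum: min(23.3, 15.6) = 15.6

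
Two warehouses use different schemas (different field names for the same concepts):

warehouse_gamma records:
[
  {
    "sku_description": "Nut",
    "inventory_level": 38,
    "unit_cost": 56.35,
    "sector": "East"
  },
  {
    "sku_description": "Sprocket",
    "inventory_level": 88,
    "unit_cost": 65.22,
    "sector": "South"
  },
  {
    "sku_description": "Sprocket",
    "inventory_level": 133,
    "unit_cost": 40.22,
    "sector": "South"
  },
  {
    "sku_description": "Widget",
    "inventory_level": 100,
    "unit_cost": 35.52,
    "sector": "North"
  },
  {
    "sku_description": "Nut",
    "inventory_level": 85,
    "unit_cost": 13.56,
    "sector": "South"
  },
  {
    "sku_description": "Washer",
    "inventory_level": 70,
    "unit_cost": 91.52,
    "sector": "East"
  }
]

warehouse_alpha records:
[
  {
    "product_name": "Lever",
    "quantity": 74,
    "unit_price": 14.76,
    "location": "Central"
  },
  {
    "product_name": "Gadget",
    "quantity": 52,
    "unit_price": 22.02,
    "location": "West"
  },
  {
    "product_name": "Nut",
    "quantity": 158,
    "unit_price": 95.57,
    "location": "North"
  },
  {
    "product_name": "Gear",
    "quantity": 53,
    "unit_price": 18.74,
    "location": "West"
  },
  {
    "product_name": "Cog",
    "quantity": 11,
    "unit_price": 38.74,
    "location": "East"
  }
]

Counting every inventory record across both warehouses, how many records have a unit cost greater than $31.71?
7

Schema mapping: "unit_cost" (warehouse_gamma) = "unit_price" (warehouse_alpha) = unit cost

Records > $31.71 in warehouse_gamma: 5
Records > $31.71 in warehouse_alpha: 2

Total count: 5 + 2 = 7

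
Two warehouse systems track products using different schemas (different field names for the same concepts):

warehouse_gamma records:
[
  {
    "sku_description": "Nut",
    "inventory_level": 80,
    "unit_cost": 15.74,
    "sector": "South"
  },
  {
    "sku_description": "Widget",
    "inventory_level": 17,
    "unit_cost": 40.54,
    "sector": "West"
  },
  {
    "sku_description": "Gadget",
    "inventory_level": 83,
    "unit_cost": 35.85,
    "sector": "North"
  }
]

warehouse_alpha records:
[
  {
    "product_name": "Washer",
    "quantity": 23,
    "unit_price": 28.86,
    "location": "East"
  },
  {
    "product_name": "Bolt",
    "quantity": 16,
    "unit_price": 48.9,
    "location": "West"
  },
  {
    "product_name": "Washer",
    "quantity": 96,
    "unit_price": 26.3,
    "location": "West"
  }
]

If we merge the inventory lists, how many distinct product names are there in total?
5

Schema mapping: "sku_description" (warehouse_gamma) = "product_name" (warehouse_alpha) = product name

Products in warehouse_gamma: ['Gadget', 'Nut', 'Widget']
Products in warehouse_alpha: ['Bolt', 'Washer']

Union (unique products): ['Bolt', 'Gadget', 'Nut', 'Washer', 'Widget']
Count: 5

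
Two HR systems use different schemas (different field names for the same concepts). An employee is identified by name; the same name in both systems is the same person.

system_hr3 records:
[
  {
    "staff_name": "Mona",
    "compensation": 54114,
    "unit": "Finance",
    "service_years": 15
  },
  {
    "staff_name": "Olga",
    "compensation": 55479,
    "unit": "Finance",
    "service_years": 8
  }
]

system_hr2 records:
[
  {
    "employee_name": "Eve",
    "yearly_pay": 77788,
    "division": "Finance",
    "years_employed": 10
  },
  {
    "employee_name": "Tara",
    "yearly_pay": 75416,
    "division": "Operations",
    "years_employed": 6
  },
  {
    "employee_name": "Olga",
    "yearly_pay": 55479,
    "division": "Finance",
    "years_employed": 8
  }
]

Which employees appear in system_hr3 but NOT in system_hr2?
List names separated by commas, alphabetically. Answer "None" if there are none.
Mona

Schema mapping: "staff_name" (system_hr3) = "employee_name" (system_hr2) = employee name

Names in system_hr3: ['Mona', 'Olga']
Names in system_hr2: ['Eve', 'Olga', 'Tara']

In system_hr3 but not system_hr2: ['Mona']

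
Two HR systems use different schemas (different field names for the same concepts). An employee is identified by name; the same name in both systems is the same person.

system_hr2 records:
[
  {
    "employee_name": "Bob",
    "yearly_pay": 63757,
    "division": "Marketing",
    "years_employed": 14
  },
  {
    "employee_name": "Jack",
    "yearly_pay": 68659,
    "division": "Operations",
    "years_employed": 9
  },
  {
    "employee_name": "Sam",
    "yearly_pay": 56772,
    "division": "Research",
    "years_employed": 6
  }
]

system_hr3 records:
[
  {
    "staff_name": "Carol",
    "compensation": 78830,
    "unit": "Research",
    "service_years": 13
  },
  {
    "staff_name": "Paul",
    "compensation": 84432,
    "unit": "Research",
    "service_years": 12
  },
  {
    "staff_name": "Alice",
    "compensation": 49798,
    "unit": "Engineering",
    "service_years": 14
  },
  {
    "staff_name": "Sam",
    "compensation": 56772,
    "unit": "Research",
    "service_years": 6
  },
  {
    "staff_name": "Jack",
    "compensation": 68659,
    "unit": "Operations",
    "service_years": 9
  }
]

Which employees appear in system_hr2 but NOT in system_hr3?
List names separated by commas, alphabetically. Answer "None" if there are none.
Bob

Schema mapping: "employee_name" (system_hr2) = "staff_name" (system_hr3) = employee name

Names in system_hr2: ['Bob', 'Jack', 'Sam']
Names in system_hr3: ['Alice', 'Carol', 'Jack', 'Paul', 'Sam']

In system_hr2 but not system_hr3: ['Bob']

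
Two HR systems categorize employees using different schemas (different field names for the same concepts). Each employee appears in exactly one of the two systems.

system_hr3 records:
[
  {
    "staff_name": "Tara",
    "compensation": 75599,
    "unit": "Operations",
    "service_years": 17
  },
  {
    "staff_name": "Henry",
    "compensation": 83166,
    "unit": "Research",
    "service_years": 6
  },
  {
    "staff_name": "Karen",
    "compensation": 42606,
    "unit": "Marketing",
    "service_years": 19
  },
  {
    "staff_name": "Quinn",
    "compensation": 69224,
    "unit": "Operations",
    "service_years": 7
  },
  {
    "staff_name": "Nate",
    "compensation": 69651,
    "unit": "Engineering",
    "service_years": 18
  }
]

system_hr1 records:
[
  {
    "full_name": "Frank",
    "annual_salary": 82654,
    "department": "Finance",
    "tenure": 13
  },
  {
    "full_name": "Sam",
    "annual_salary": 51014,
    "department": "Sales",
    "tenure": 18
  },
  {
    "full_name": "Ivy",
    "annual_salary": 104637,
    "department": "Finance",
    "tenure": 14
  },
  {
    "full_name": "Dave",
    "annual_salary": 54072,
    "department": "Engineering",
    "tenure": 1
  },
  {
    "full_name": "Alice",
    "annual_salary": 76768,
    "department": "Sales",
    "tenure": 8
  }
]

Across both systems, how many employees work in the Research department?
1

Schema mapping: "unit" (system_hr3) = "department" (system_hr1) = department

Research employees in system_hr3: 1
Research employees in system_hr1: 0

Total in Research: 1 + 0 = 1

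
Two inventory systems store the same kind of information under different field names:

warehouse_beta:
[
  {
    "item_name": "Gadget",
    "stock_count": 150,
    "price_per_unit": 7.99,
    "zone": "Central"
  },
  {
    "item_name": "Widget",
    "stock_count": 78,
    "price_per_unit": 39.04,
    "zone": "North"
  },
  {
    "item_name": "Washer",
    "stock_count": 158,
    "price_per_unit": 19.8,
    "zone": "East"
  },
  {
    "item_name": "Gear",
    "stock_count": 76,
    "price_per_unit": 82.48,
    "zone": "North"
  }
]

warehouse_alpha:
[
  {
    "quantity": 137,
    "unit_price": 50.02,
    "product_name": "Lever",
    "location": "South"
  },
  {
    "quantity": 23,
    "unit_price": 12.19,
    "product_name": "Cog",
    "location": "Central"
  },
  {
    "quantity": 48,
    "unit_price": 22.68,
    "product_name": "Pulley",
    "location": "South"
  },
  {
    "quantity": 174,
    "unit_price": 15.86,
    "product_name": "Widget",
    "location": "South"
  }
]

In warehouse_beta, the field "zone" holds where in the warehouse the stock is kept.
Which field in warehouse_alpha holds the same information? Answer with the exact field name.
location

In warehouse_beta, "zone" holds where in the warehouse the stock is kept.
The fields in warehouse_alpha are: "quantity", "unit_price", "product_name", "location".
"location" is the match: the name refers to the same concept and its values are area labels (e.g. 'Central', 'South').
The other fields ("quantity", "unit_price", "product_name") hold different kinds of data.

So "zone" in warehouse_beta corresponds to "location" in warehouse_alpha.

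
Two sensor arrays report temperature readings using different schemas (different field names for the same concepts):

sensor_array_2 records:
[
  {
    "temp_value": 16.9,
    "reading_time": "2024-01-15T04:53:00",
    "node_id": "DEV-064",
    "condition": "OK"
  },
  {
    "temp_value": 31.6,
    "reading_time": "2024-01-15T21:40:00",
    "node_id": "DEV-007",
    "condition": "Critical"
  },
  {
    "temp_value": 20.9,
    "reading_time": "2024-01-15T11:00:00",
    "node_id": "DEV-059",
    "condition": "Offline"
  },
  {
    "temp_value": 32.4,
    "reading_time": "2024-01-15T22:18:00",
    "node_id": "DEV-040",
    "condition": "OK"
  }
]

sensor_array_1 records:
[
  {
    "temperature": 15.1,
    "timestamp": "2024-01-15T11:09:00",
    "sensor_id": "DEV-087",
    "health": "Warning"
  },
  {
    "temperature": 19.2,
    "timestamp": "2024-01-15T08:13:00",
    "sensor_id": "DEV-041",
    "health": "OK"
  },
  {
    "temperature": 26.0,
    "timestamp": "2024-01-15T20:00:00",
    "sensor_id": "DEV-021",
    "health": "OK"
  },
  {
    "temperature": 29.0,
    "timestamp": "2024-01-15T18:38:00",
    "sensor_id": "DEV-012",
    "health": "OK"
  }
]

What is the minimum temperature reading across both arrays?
15.1

Schema mapping: "temp_value" (sensor_array_2) = "temperature" (sensor_array_1) = temperature reading

Minimum in sensor_array_2: 16.9
Minimum in sensor_array_1: 15.1

Overall minimum: min(16.9, 15.1) = 15.1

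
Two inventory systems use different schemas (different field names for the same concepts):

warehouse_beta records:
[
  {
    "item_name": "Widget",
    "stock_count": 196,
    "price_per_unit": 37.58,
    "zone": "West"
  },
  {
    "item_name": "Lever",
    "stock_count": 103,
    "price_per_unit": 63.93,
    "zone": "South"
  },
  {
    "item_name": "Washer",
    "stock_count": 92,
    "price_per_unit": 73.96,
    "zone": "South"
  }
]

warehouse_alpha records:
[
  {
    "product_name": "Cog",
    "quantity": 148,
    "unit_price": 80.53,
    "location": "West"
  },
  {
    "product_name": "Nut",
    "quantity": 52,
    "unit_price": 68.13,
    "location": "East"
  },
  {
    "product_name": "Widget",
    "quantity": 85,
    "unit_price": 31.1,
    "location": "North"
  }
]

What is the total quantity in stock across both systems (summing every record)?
676

To reconcile these schemas, identify the field holding the quantity in stock in each system:
1. In warehouse_beta it is "stock_count"
2. In warehouse_alpha it is "quantity"

From warehouse_beta: 196 + 103 + 92 = 391
From warehouse_alpha: 148 + 52 + 85 = 285

Total: 391 + 285 = 676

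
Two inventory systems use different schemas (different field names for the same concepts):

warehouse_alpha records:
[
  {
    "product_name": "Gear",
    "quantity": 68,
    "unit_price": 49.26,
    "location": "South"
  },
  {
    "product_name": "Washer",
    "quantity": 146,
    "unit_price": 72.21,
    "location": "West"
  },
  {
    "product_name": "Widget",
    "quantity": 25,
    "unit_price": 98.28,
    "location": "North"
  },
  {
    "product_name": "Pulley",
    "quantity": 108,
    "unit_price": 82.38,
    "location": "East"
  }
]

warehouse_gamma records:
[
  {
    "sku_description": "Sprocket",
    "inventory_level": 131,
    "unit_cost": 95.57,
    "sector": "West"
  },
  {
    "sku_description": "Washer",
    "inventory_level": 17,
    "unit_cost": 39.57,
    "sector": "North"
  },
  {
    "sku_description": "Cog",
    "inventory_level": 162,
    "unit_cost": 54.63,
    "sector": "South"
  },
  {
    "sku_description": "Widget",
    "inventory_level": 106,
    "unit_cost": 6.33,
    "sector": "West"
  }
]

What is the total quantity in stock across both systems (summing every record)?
763

To reconcile these schemas, identify the field holding the quantity in stock in each system:
1. In warehouse_alpha it is "quantity"
2. In warehouse_gamma it is "inventory_level"

From warehouse_alpha: 68 + 146 + 25 + 108 = 347
From warehouse_gamma: 131 + 17 + 162 + 106 = 416

Total: 347 + 416 = 763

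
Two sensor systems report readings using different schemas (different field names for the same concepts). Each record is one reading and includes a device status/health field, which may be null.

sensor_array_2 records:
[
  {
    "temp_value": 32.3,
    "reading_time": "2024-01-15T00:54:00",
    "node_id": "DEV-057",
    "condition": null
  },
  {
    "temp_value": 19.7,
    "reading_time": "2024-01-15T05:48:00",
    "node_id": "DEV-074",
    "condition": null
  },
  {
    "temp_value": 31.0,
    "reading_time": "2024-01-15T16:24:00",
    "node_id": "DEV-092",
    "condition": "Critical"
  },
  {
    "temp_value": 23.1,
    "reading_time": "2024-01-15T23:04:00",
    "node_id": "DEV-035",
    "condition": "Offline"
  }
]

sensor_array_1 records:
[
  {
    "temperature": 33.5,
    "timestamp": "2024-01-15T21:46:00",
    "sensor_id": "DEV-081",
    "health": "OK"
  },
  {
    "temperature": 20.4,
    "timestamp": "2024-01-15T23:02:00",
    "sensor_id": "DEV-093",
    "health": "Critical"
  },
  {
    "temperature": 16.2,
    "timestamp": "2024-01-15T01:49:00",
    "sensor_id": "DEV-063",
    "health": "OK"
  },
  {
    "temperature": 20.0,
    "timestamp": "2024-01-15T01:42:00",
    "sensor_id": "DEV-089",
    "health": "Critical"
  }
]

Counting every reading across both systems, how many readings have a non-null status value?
6

Schema mapping: "condition" (sensor_array_2) = "health" (sensor_array_1) = status

Non-null in sensor_array_2: 2
Non-null in sensor_array_1: 4

Total non-null: 2 + 4 = 6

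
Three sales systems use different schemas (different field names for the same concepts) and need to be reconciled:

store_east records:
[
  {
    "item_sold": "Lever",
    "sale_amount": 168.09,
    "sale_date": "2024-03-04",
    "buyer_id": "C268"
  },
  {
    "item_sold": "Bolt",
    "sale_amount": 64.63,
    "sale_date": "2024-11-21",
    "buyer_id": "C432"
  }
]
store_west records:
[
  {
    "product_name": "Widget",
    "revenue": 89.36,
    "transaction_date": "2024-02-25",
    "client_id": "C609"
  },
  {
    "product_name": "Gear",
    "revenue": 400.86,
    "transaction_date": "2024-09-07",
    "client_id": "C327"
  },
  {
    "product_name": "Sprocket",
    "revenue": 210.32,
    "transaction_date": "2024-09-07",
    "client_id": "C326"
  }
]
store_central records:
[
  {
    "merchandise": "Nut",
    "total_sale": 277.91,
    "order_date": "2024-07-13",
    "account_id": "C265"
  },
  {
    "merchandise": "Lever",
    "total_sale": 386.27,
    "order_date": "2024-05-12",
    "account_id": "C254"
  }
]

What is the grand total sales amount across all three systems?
1597.44

Schema reconciliation - all amount fields map to sale amount:

store_east (sale_amount): 232.72
store_west (revenue): 700.54
store_central (total_sale): 664.18

Grand total: 1597.44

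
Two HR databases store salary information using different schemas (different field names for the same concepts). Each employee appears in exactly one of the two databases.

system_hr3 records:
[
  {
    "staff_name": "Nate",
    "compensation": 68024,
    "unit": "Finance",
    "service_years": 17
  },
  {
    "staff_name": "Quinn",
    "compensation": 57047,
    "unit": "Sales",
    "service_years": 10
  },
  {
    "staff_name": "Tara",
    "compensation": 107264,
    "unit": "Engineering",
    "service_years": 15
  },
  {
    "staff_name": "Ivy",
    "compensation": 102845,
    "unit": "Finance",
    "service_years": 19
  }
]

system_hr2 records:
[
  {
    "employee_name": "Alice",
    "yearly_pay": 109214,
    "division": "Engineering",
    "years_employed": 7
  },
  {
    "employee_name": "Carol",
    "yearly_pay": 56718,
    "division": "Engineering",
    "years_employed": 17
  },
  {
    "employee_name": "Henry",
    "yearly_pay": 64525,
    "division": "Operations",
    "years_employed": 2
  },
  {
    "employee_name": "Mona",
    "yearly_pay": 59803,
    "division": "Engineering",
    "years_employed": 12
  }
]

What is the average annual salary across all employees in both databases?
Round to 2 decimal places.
78180.00

Schema mapping: "compensation" (system_hr3) = "yearly_pay" (system_hr2) = annual salary

All salaries: [68024, 57047, 107264, 102845, 109214, 56718, 64525, 59803]
Sum: 625440
Count: 8
Average: 625440 / 8 = 78180.00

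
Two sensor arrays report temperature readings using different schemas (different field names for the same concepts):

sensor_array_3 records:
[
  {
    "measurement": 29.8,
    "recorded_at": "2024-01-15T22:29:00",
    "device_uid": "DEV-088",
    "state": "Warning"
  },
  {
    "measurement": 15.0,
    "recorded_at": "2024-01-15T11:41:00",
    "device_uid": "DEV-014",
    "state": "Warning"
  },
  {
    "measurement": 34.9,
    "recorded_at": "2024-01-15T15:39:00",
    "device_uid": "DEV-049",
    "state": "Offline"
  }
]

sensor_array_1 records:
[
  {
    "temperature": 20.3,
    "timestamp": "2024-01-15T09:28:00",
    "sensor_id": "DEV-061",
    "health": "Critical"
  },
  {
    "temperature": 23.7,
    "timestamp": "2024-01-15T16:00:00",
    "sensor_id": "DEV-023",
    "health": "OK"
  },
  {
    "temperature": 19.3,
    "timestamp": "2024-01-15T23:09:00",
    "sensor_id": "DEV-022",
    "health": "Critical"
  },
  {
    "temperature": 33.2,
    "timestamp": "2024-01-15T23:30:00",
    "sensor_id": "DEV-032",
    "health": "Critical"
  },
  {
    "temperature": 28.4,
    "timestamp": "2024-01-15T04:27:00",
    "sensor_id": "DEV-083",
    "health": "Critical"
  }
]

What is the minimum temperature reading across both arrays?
15.0

Schema mapping: "measurement" (sensor_array_3) = "temperature" (sensor_array_1) = temperature reading

Minimum in sensor_array_3: 15.0
Minimum in sensor_array_1: 19.3

Overall minimum: min(15.0, 19.3) = 15.0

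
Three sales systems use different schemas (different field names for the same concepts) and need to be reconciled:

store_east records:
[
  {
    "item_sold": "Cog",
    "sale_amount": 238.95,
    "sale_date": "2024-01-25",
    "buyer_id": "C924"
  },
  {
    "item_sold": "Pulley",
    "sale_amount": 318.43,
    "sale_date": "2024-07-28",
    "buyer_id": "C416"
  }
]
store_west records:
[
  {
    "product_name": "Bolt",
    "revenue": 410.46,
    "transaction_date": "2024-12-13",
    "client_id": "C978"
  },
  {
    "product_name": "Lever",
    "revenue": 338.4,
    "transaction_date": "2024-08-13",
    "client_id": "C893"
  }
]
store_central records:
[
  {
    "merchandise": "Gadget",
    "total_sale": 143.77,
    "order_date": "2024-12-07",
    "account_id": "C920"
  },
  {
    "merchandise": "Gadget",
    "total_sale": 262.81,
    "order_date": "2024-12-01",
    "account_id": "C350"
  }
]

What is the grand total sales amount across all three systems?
1712.82

Schema reconciliation - all amount fields map to sale amount:

store_east (sale_amount): 557.38
store_west (revenue): 748.86
store_central (total_sale): 406.58

Grand total: 1712.82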